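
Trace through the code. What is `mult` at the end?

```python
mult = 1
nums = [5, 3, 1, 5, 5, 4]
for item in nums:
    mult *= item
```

Let's trace through this code step by step.

Initialize: mult = 1
Initialize: nums = [5, 3, 1, 5, 5, 4]
Entering loop: for item in nums:

After execution: mult = 1500
1500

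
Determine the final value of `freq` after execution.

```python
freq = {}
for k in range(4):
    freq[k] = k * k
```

Let's trace through this code step by step.

Initialize: freq = {}
Entering loop: for k in range(4):

After execution: freq = {0: 0, 1: 1, 2: 4, 3: 9}
{0: 0, 1: 1, 2: 4, 3: 9}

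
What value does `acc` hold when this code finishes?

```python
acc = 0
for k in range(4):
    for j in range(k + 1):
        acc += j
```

Let's trace through this code step by step.

Initialize: acc = 0
Entering loop: for k in range(4):

After execution: acc = 10
10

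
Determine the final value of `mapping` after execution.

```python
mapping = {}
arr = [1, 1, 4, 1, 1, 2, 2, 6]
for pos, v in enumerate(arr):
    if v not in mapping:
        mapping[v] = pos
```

Let's trace through this code step by step.

Initialize: mapping = {}
Initialize: arr = [1, 1, 4, 1, 1, 2, 2, 6]
Entering loop: for pos, v in enumerate(arr):

After execution: mapping = {1: 0, 4: 2, 2: 5, 6: 7}
{1: 0, 4: 2, 2: 5, 6: 7}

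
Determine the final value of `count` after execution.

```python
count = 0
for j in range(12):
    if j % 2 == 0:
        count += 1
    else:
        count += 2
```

Let's trace through this code step by step.

Initialize: count = 0
Entering loop: for j in range(12):

After execution: count = 18
18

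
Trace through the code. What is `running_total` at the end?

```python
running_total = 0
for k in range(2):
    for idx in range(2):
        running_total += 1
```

Let's trace through this code step by step.

Initialize: running_total = 0
Entering loop: for k in range(2):

After execution: running_total = 4
4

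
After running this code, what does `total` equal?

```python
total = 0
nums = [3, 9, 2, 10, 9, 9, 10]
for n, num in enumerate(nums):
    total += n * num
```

Let's trace through this code step by step.

Initialize: total = 0
Initialize: nums = [3, 9, 2, 10, 9, 9, 10]
Entering loop: for n, num in enumerate(nums):

After execution: total = 184
184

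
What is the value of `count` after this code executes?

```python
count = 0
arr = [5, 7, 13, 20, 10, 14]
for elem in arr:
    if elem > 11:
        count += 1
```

Let's trace through this code step by step.

Initialize: count = 0
Initialize: arr = [5, 7, 13, 20, 10, 14]
Entering loop: for elem in arr:

After execution: count = 3
3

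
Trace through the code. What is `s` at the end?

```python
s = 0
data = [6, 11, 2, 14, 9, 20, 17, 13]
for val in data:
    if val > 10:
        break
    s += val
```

Let's trace through this code step by step.

Initialize: s = 0
Initialize: data = [6, 11, 2, 14, 9, 20, 17, 13]
Entering loop: for val in data:

After execution: s = 6
6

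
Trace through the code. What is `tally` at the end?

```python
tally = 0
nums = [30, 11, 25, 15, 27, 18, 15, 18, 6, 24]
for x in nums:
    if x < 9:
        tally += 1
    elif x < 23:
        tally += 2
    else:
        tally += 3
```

Let's trace through this code step by step.

Initialize: tally = 0
Initialize: nums = [30, 11, 25, 15, 27, 18, 15, 18, 6, 24]
Entering loop: for x in nums:

After execution: tally = 23
23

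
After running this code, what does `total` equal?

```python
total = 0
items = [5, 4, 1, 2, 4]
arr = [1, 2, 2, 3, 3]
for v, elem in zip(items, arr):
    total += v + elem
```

Let's trace through this code step by step.

Initialize: total = 0
Initialize: items = [5, 4, 1, 2, 4]
Initialize: arr = [1, 2, 2, 3, 3]
Entering loop: for v, elem in zip(items, arr):

After execution: total = 27
27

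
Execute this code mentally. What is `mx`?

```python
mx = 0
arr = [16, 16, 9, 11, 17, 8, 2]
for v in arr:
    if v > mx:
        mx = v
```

Let's trace through this code step by step.

Initialize: mx = 0
Initialize: arr = [16, 16, 9, 11, 17, 8, 2]
Entering loop: for v in arr:

After execution: mx = 17
17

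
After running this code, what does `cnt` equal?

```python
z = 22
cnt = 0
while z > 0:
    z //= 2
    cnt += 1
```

Let's trace through this code step by step.

Initialize: z = 22
Initialize: cnt = 0
Entering loop: while z > 0:

After execution: cnt = 5
5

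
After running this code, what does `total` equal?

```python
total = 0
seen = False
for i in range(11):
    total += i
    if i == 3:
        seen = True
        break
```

Let's trace through this code step by step.

Initialize: total = 0
Initialize: seen = False
Entering loop: for i in range(11):

After execution: total = 6
6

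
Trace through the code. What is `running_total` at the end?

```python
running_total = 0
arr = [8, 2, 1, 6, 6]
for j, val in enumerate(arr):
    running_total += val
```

Let's trace through this code step by step.

Initialize: running_total = 0
Initialize: arr = [8, 2, 1, 6, 6]
Entering loop: for j, val in enumerate(arr):

After execution: running_total = 23
23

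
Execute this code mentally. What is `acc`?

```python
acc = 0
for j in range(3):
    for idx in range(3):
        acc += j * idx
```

Let's trace through this code step by step.

Initialize: acc = 0
Entering loop: for j in range(3):

After execution: acc = 9
9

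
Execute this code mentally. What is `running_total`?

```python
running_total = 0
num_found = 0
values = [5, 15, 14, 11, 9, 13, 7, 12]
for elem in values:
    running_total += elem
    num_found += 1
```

Let's trace through this code step by step.

Initialize: running_total = 0
Initialize: num_found = 0
Initialize: values = [5, 15, 14, 11, 9, 13, 7, 12]
Entering loop: for elem in values:

After execution: running_total = 86
86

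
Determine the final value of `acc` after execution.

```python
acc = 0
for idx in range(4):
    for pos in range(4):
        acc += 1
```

Let's trace through this code step by step.

Initialize: acc = 0
Entering loop: for idx in range(4):

After execution: acc = 16
16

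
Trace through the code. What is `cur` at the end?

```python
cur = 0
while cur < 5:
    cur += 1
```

Let's trace through this code step by step.

Initialize: cur = 0
Entering loop: while cur < 5:

After execution: cur = 5
5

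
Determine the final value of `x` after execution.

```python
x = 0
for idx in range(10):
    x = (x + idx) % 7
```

Let's trace through this code step by step.

Initialize: x = 0
Entering loop: for idx in range(10):

After execution: x = 3
3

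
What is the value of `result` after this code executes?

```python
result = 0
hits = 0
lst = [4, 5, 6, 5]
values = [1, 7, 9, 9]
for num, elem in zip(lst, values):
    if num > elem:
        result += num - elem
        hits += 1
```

Let's trace through this code step by step.

Initialize: result = 0
Initialize: hits = 0
Initialize: lst = [4, 5, 6, 5]
Initialize: values = [1, 7, 9, 9]
Entering loop: for num, elem in zip(lst, values):

After execution: result = 3
3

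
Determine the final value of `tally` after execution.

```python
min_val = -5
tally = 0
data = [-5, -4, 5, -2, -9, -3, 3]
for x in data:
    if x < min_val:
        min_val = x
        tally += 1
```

Let's trace through this code step by step.

Initialize: min_val = -5
Initialize: tally = 0
Initialize: data = [-5, -4, 5, -2, -9, -3, 3]
Entering loop: for x in data:

After execution: tally = 1
1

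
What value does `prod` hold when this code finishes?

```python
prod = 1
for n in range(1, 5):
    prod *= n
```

Let's trace through this code step by step.

Initialize: prod = 1
Entering loop: for n in range(1, 5):

After execution: prod = 24
24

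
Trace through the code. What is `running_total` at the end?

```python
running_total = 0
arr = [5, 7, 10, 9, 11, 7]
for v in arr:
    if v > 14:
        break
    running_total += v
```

Let's trace through this code step by step.

Initialize: running_total = 0
Initialize: arr = [5, 7, 10, 9, 11, 7]
Entering loop: for v in arr:

After execution: running_total = 49
49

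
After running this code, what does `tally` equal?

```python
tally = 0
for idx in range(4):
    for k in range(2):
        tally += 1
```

Let's trace through this code step by step.

Initialize: tally = 0
Entering loop: for idx in range(4):

After execution: tally = 8
8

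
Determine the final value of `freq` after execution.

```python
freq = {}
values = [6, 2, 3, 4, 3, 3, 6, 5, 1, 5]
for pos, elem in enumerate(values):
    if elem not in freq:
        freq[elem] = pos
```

Let's trace through this code step by step.

Initialize: freq = {}
Initialize: values = [6, 2, 3, 4, 3, 3, 6, 5, 1, 5]
Entering loop: for pos, elem in enumerate(values):

After execution: freq = {6: 0, 2: 1, 3: 2, 4: 3, 5: 7, 1: 8}
{6: 0, 2: 1, 3: 2, 4: 3, 5: 7, 1: 8}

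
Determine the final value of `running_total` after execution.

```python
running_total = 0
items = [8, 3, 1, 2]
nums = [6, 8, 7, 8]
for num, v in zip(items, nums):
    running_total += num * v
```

Let's trace through this code step by step.

Initialize: running_total = 0
Initialize: items = [8, 3, 1, 2]
Initialize: nums = [6, 8, 7, 8]
Entering loop: for num, v in zip(items, nums):

After execution: running_total = 95
95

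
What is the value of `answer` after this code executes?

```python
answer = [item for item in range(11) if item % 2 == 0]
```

Let's trace through this code step by step.

Initialize: answer = [item for item in range(11) if item % 2 == 0]

After execution: answer = [0, 2, 4, 6, 8, 10]
[0, 2, 4, 6, 8, 10]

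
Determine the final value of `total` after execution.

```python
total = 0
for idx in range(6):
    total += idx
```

Let's trace through this code step by step.

Initialize: total = 0
Entering loop: for idx in range(6):

After execution: total = 15
15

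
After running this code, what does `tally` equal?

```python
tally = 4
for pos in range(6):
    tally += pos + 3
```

Let's trace through this code step by step.

Initialize: tally = 4
Entering loop: for pos in range(6):

After execution: tally = 37
37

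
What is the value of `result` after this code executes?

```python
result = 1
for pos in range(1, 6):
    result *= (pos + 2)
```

Let's trace through this code step by step.

Initialize: result = 1
Entering loop: for pos in range(1, 6):

After execution: result = 2520
2520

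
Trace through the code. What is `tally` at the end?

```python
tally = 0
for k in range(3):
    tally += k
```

Let's trace through this code step by step.

Initialize: tally = 0
Entering loop: for k in range(3):

After execution: tally = 3
3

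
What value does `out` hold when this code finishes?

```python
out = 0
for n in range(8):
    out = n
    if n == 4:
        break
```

Let's trace through this code step by step.

Initialize: out = 0
Entering loop: for n in range(8):

After execution: out = 4
4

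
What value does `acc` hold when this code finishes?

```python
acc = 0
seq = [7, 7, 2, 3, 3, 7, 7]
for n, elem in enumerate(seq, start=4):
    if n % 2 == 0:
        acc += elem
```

Let's trace through this code step by step.

Initialize: acc = 0
Initialize: seq = [7, 7, 2, 3, 3, 7, 7]
Entering loop: for n, elem in enumerate(seq, start=4):

After execution: acc = 19
19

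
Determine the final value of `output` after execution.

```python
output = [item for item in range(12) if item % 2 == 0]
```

Let's trace through this code step by step.

Initialize: output = [item for item in range(12) if item % 2 == 0]

After execution: output = [0, 2, 4, 6, 8, 10]
[0, 2, 4, 6, 8, 10]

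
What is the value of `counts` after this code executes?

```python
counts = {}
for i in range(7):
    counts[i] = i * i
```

Let's trace through this code step by step.

Initialize: counts = {}
Entering loop: for i in range(7):

After execution: counts = {0: 0, 1: 1, 2: 4, 3: 9, 4: 16, 5: 25, 6: 36}
{0: 0, 1: 1, 2: 4, 3: 9, 4: 16, 5: 25, 6: 36}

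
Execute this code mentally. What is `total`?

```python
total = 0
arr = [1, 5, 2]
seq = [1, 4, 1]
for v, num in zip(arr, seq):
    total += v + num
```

Let's trace through this code step by step.

Initialize: total = 0
Initialize: arr = [1, 5, 2]
Initialize: seq = [1, 4, 1]
Entering loop: for v, num in zip(arr, seq):

After execution: total = 14
14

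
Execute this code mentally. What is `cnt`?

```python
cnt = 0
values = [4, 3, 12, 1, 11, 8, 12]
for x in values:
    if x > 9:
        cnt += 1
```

Let's trace through this code step by step.

Initialize: cnt = 0
Initialize: values = [4, 3, 12, 1, 11, 8, 12]
Entering loop: for x in values:

After execution: cnt = 3
3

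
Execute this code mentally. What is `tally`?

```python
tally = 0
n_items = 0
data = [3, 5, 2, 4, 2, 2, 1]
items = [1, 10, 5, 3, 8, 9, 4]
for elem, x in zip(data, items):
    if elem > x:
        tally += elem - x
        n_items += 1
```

Let's trace through this code step by step.

Initialize: tally = 0
Initialize: n_items = 0
Initialize: data = [3, 5, 2, 4, 2, 2, 1]
Initialize: items = [1, 10, 5, 3, 8, 9, 4]
Entering loop: for elem, x in zip(data, items):

After execution: tally = 3
3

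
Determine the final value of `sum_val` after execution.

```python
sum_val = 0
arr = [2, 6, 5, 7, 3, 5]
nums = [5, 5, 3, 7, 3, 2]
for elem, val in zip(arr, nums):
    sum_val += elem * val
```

Let's trace through this code step by step.

Initialize: sum_val = 0
Initialize: arr = [2, 6, 5, 7, 3, 5]
Initialize: nums = [5, 5, 3, 7, 3, 2]
Entering loop: for elem, val in zip(arr, nums):

After execution: sum_val = 123
123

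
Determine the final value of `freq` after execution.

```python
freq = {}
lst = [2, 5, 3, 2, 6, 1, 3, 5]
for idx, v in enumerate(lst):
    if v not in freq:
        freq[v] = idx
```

Let's trace through this code step by step.

Initialize: freq = {}
Initialize: lst = [2, 5, 3, 2, 6, 1, 3, 5]
Entering loop: for idx, v in enumerate(lst):

After execution: freq = {2: 0, 5: 1, 3: 2, 6: 4, 1: 5}
{2: 0, 5: 1, 3: 2, 6: 4, 1: 5}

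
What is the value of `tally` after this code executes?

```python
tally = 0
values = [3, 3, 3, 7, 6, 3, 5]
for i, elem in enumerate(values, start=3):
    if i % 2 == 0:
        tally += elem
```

Let's trace through this code step by step.

Initialize: tally = 0
Initialize: values = [3, 3, 3, 7, 6, 3, 5]
Entering loop: for i, elem in enumerate(values, start=3):

After execution: tally = 13
13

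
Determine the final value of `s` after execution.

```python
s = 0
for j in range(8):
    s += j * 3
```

Let's trace through this code step by step.

Initialize: s = 0
Entering loop: for j in range(8):

After execution: s = 84
84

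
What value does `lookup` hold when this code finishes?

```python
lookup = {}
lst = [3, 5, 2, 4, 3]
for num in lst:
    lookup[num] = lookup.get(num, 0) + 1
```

Let's trace through this code step by step.

Initialize: lookup = {}
Initialize: lst = [3, 5, 2, 4, 3]
Entering loop: for num in lst:

After execution: lookup = {3: 2, 5: 1, 2: 1, 4: 1}
{3: 2, 5: 1, 2: 1, 4: 1}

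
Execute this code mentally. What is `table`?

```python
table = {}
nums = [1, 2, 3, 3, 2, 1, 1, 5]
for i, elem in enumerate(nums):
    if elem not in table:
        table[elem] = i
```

Let's trace through this code step by step.

Initialize: table = {}
Initialize: nums = [1, 2, 3, 3, 2, 1, 1, 5]
Entering loop: for i, elem in enumerate(nums):

After execution: table = {1: 0, 2: 1, 3: 2, 5: 7}
{1: 0, 2: 1, 3: 2, 5: 7}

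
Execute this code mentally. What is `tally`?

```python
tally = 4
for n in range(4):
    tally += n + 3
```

Let's trace through this code step by step.

Initialize: tally = 4
Entering loop: for n in range(4):

After execution: tally = 22
22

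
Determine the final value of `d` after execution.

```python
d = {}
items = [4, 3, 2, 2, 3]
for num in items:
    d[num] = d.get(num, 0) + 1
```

Let's trace through this code step by step.

Initialize: d = {}
Initialize: items = [4, 3, 2, 2, 3]
Entering loop: for num in items:

After execution: d = {4: 1, 3: 2, 2: 2}
{4: 1, 3: 2, 2: 2}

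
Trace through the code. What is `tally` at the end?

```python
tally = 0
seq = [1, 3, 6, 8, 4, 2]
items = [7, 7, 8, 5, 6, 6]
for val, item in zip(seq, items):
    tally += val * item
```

Let's trace through this code step by step.

Initialize: tally = 0
Initialize: seq = [1, 3, 6, 8, 4, 2]
Initialize: items = [7, 7, 8, 5, 6, 6]
Entering loop: for val, item in zip(seq, items):

After execution: tally = 152
152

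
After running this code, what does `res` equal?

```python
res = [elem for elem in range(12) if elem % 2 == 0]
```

Let's trace through this code step by step.

Initialize: res = [elem for elem in range(12) if elem % 2 == 0]

After execution: res = [0, 2, 4, 6, 8, 10]
[0, 2, 4, 6, 8, 10]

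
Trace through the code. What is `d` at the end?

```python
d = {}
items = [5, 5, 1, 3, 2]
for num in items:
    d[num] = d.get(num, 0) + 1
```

Let's trace through this code step by step.

Initialize: d = {}
Initialize: items = [5, 5, 1, 3, 2]
Entering loop: for num in items:

After execution: d = {5: 2, 1: 1, 3: 1, 2: 1}
{5: 2, 1: 1, 3: 1, 2: 1}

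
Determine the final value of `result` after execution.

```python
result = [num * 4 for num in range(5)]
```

Let's trace through this code step by step.

Initialize: result = [num * 4 for num in range(5)]

After execution: result = [0, 4, 8, 12, 16]
[0, 4, 8, 12, 16]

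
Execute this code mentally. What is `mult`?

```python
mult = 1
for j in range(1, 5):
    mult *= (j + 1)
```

Let's trace through this code step by step.

Initialize: mult = 1
Entering loop: for j in range(1, 5):

After execution: mult = 120
120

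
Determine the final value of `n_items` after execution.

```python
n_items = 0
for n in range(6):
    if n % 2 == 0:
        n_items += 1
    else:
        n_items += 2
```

Let's trace through this code step by step.

Initialize: n_items = 0
Entering loop: for n in range(6):

After execution: n_items = 9
9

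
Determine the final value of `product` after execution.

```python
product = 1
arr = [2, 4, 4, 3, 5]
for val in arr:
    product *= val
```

Let's trace through this code step by step.

Initialize: product = 1
Initialize: arr = [2, 4, 4, 3, 5]
Entering loop: for val in arr:

After execution: product = 480
480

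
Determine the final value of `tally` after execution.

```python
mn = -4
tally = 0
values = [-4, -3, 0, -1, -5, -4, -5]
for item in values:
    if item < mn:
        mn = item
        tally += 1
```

Let's trace through this code step by step.

Initialize: mn = -4
Initialize: tally = 0
Initialize: values = [-4, -3, 0, -1, -5, -4, -5]
Entering loop: for item in values:

After execution: tally = 1
1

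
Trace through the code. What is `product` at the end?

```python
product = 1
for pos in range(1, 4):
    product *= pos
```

Let's trace through this code step by step.

Initialize: product = 1
Entering loop: for pos in range(1, 4):

After execution: product = 6
6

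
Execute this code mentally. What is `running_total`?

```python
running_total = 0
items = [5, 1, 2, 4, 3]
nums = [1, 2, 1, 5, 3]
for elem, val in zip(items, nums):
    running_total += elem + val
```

Let's trace through this code step by step.

Initialize: running_total = 0
Initialize: items = [5, 1, 2, 4, 3]
Initialize: nums = [1, 2, 1, 5, 3]
Entering loop: for elem, val in zip(items, nums):

After execution: running_total = 27
27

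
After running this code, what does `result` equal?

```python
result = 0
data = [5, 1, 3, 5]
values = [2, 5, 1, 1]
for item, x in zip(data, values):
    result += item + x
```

Let's trace through this code step by step.

Initialize: result = 0
Initialize: data = [5, 1, 3, 5]
Initialize: values = [2, 5, 1, 1]
Entering loop: for item, x in zip(data, values):

After execution: result = 23
23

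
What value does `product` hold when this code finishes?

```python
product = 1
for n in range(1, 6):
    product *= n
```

Let's trace through this code step by step.

Initialize: product = 1
Entering loop: for n in range(1, 6):

After execution: product = 120
120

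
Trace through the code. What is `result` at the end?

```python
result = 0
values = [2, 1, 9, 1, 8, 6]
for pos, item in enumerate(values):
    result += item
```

Let's trace through this code step by step.

Initialize: result = 0
Initialize: values = [2, 1, 9, 1, 8, 6]
Entering loop: for pos, item in enumerate(values):

After execution: result = 27
27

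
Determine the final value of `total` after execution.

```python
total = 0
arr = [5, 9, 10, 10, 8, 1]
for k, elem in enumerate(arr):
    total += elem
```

Let's trace through this code step by step.

Initialize: total = 0
Initialize: arr = [5, 9, 10, 10, 8, 1]
Entering loop: for k, elem in enumerate(arr):

After execution: total = 43
43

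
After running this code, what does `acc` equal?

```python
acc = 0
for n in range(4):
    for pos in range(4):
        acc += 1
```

Let's trace through this code step by step.

Initialize: acc = 0
Entering loop: for n in range(4):

After execution: acc = 16
16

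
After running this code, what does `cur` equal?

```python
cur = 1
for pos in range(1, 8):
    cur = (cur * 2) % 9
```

Let's trace through this code step by step.

Initialize: cur = 1
Entering loop: for pos in range(1, 8):

After execution: cur = 2
2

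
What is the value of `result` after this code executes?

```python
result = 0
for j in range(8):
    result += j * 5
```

Let's trace through this code step by step.

Initialize: result = 0
Entering loop: for j in range(8):

After execution: result = 140
140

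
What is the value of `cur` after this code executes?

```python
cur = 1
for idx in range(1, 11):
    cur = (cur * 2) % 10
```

Let's trace through this code step by step.

Initialize: cur = 1
Entering loop: for idx in range(1, 11):

After execution: cur = 4
4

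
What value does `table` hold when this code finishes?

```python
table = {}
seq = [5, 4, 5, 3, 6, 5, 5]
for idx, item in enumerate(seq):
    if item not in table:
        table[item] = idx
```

Let's trace through this code step by step.

Initialize: table = {}
Initialize: seq = [5, 4, 5, 3, 6, 5, 5]
Entering loop: for idx, item in enumerate(seq):

After execution: table = {5: 0, 4: 1, 3: 3, 6: 4}
{5: 0, 4: 1, 3: 3, 6: 4}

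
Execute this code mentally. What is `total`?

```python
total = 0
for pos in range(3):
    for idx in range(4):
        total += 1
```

Let's trace through this code step by step.

Initialize: total = 0
Entering loop: for pos in range(3):

After execution: total = 12
12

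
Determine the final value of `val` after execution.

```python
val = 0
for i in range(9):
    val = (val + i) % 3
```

Let's trace through this code step by step.

Initialize: val = 0
Entering loop: for i in range(9):

After execution: val = 0
0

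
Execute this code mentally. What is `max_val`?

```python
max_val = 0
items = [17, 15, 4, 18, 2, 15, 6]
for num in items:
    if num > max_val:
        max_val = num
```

Let's trace through this code step by step.

Initialize: max_val = 0
Initialize: items = [17, 15, 4, 18, 2, 15, 6]
Entering loop: for num in items:

After execution: max_val = 18
18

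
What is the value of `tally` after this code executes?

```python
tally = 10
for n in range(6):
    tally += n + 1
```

Let's trace through this code step by step.

Initialize: tally = 10
Entering loop: for n in range(6):

After execution: tally = 31
31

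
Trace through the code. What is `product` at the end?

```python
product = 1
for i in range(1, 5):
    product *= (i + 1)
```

Let's trace through this code step by step.

Initialize: product = 1
Entering loop: for i in range(1, 5):

After execution: product = 120
120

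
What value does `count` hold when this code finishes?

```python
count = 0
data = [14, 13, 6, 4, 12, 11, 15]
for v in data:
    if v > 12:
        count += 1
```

Let's trace through this code step by step.

Initialize: count = 0
Initialize: data = [14, 13, 6, 4, 12, 11, 15]
Entering loop: for v in data:

After execution: count = 3
3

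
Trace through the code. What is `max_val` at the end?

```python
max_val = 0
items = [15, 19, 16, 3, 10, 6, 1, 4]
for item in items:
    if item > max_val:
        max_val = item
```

Let's trace through this code step by step.

Initialize: max_val = 0
Initialize: items = [15, 19, 16, 3, 10, 6, 1, 4]
Entering loop: for item in items:

After execution: max_val = 19
19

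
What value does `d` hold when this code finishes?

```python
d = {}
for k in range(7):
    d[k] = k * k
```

Let's trace through this code step by step.

Initialize: d = {}
Entering loop: for k in range(7):

After execution: d = {0: 0, 1: 1, 2: 4, 3: 9, 4: 16, 5: 25, 6: 36}
{0: 0, 1: 1, 2: 4, 3: 9, 4: 16, 5: 25, 6: 36}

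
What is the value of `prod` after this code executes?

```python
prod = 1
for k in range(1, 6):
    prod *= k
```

Let's trace through this code step by step.

Initialize: prod = 1
Entering loop: for k in range(1, 6):

After execution: prod = 120
120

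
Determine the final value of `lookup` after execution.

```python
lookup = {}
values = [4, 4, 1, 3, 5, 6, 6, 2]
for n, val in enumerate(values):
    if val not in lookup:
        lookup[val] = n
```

Let's trace through this code step by step.

Initialize: lookup = {}
Initialize: values = [4, 4, 1, 3, 5, 6, 6, 2]
Entering loop: for n, val in enumerate(values):

After execution: lookup = {4: 0, 1: 2, 3: 3, 5: 4, 6: 5, 2: 7}
{4: 0, 1: 2, 3: 3, 5: 4, 6: 5, 2: 7}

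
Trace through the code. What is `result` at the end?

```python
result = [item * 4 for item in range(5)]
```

Let's trace through this code step by step.

Initialize: result = [item * 4 for item in range(5)]

After execution: result = [0, 4, 8, 12, 16]
[0, 4, 8, 12, 16]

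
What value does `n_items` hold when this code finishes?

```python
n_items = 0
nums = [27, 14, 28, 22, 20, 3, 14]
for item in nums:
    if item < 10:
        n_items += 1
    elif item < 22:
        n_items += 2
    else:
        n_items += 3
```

Let's trace through this code step by step.

Initialize: n_items = 0
Initialize: nums = [27, 14, 28, 22, 20, 3, 14]
Entering loop: for item in nums:

After execution: n_items = 16
16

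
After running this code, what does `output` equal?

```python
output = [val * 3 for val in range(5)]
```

Let's trace through this code step by step.

Initialize: output = [val * 3 for val in range(5)]

After execution: output = [0, 3, 6, 9, 12]
[0, 3, 6, 9, 12]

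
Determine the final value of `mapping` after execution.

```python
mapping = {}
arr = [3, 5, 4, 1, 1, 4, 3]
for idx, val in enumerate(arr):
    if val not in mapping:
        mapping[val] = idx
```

Let's trace through this code step by step.

Initialize: mapping = {}
Initialize: arr = [3, 5, 4, 1, 1, 4, 3]
Entering loop: for idx, val in enumerate(arr):

After execution: mapping = {3: 0, 5: 1, 4: 2, 1: 3}
{3: 0, 5: 1, 4: 2, 1: 3}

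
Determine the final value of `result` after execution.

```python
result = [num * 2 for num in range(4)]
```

Let's trace through this code step by step.

Initialize: result = [num * 2 for num in range(4)]

After execution: result = [0, 2, 4, 6]
[0, 2, 4, 6]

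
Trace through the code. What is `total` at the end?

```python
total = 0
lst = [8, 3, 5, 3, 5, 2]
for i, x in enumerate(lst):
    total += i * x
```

Let's trace through this code step by step.

Initialize: total = 0
Initialize: lst = [8, 3, 5, 3, 5, 2]
Entering loop: for i, x in enumerate(lst):

After execution: total = 52
52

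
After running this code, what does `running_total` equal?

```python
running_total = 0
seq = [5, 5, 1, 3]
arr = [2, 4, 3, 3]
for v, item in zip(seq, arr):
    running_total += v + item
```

Let's trace through this code step by step.

Initialize: running_total = 0
Initialize: seq = [5, 5, 1, 3]
Initialize: arr = [2, 4, 3, 3]
Entering loop: for v, item in zip(seq, arr):

After execution: running_total = 26
26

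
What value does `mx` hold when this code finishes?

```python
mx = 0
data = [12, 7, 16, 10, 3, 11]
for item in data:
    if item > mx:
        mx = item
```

Let's trace through this code step by step.

Initialize: mx = 0
Initialize: data = [12, 7, 16, 10, 3, 11]
Entering loop: for item in data:

After execution: mx = 16
16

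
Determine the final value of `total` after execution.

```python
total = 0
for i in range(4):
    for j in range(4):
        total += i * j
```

Let's trace through this code step by step.

Initialize: total = 0
Entering loop: for i in range(4):

After execution: total = 36
36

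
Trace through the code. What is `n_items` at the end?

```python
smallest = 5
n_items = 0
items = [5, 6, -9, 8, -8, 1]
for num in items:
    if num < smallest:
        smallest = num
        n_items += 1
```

Let's trace through this code step by step.

Initialize: smallest = 5
Initialize: n_items = 0
Initialize: items = [5, 6, -9, 8, -8, 1]
Entering loop: for num in items:

After execution: n_items = 1
1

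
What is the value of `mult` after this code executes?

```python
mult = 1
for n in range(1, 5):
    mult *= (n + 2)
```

Let's trace through this code step by step.

Initialize: mult = 1
Entering loop: for n in range(1, 5):

After execution: mult = 360
360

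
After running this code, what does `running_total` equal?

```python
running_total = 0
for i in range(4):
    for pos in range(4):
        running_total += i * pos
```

Let's trace through this code step by step.

Initialize: running_total = 0
Entering loop: for i in range(4):

After execution: running_total = 36
36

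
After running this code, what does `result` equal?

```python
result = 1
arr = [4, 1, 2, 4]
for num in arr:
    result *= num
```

Let's trace through this code step by step.

Initialize: result = 1
Initialize: arr = [4, 1, 2, 4]
Entering loop: for num in arr:

After execution: result = 32
32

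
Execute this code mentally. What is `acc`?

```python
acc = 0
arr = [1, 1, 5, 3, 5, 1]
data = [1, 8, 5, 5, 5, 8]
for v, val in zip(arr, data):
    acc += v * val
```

Let's trace through this code step by step.

Initialize: acc = 0
Initialize: arr = [1, 1, 5, 3, 5, 1]
Initialize: data = [1, 8, 5, 5, 5, 8]
Entering loop: for v, val in zip(arr, data):

After execution: acc = 82
82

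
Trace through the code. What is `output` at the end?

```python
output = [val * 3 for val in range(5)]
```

Let's trace through this code step by step.

Initialize: output = [val * 3 for val in range(5)]

After execution: output = [0, 3, 6, 9, 12]
[0, 3, 6, 9, 12]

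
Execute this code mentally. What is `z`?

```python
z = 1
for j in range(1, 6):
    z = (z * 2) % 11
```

Let's trace through this code step by step.

Initialize: z = 1
Entering loop: for j in range(1, 6):

After execution: z = 10
10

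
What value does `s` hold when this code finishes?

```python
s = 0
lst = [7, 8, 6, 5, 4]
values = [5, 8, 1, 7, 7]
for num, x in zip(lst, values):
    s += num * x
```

Let's trace through this code step by step.

Initialize: s = 0
Initialize: lst = [7, 8, 6, 5, 4]
Initialize: values = [5, 8, 1, 7, 7]
Entering loop: for num, x in zip(lst, values):

After execution: s = 168
168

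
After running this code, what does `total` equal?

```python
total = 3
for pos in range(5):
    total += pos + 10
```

Let's trace through this code step by step.

Initialize: total = 3
Entering loop: for pos in range(5):

After execution: total = 63
63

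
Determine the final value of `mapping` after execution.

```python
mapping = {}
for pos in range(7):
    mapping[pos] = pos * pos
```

Let's trace through this code step by step.

Initialize: mapping = {}
Entering loop: for pos in range(7):

After execution: mapping = {0: 0, 1: 1, 2: 4, 3: 9, 4: 16, 5: 25, 6: 36}
{0: 0, 1: 1, 2: 4, 3: 9, 4: 16, 5: 25, 6: 36}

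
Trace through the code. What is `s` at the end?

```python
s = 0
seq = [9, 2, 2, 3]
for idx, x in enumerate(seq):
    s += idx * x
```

Let's trace through this code step by step.

Initialize: s = 0
Initialize: seq = [9, 2, 2, 3]
Entering loop: for idx, x in enumerate(seq):

After execution: s = 15
15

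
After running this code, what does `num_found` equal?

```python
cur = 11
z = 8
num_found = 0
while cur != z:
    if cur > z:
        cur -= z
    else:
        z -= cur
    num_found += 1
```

Let's trace through this code step by step.

Initialize: cur = 11
Initialize: z = 8
Initialize: num_found = 0
Entering loop: while cur != z:

After execution: num_found = 5
5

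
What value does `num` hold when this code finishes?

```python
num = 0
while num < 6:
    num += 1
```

Let's trace through this code step by step.

Initialize: num = 0
Entering loop: while num < 6:

After execution: num = 6
6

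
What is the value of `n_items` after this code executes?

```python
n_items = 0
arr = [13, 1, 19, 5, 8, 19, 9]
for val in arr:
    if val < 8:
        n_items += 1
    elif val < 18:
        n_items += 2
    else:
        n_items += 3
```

Let's trace through this code step by step.

Initialize: n_items = 0
Initialize: arr = [13, 1, 19, 5, 8, 19, 9]
Entering loop: for val in arr:

After execution: n_items = 14
14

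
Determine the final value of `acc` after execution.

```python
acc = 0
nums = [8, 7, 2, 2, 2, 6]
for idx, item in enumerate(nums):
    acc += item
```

Let's trace through this code step by step.

Initialize: acc = 0
Initialize: nums = [8, 7, 2, 2, 2, 6]
Entering loop: for idx, item in enumerate(nums):

After execution: acc = 27
27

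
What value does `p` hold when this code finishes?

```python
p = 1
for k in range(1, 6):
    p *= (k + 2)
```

Let's trace through this code step by step.

Initialize: p = 1
Entering loop: for k in range(1, 6):

After execution: p = 2520
2520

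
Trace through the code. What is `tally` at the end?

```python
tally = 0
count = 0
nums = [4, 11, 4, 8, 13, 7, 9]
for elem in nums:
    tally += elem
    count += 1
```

Let's trace through this code step by step.

Initialize: tally = 0
Initialize: count = 0
Initialize: nums = [4, 11, 4, 8, 13, 7, 9]
Entering loop: for elem in nums:

After execution: tally = 56
56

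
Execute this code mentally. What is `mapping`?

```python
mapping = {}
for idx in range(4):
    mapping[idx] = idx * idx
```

Let's trace through this code step by step.

Initialize: mapping = {}
Entering loop: for idx in range(4):

After execution: mapping = {0: 0, 1: 1, 2: 4, 3: 9}
{0: 0, 1: 1, 2: 4, 3: 9}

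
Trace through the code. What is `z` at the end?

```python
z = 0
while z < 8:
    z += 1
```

Let's trace through this code step by step.

Initialize: z = 0
Entering loop: while z < 8:

After execution: z = 8
8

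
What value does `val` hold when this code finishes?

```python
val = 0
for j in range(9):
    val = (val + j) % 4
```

Let's trace through this code step by step.

Initialize: val = 0
Entering loop: for j in range(9):

After execution: val = 0
0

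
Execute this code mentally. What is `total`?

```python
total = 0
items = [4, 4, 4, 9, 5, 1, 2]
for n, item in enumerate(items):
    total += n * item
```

Let's trace through this code step by step.

Initialize: total = 0
Initialize: items = [4, 4, 4, 9, 5, 1, 2]
Entering loop: for n, item in enumerate(items):

After execution: total = 76
76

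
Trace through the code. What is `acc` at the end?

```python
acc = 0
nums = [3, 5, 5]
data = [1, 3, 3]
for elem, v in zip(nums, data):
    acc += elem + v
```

Let's trace through this code step by step.

Initialize: acc = 0
Initialize: nums = [3, 5, 5]
Initialize: data = [1, 3, 3]
Entering loop: for elem, v in zip(nums, data):

After execution: acc = 20
20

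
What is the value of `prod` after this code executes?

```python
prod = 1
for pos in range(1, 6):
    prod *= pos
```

Let's trace through this code step by step.

Initialize: prod = 1
Entering loop: for pos in range(1, 6):

After execution: prod = 120
120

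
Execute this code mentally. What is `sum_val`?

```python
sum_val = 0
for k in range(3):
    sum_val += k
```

Let's trace through this code step by step.

Initialize: sum_val = 0
Entering loop: for k in range(3):

After execution: sum_val = 3
3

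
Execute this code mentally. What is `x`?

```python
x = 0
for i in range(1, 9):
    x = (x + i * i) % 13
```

Let's trace through this code step by step.

Initialize: x = 0
Entering loop: for i in range(1, 9):

After execution: x = 9
9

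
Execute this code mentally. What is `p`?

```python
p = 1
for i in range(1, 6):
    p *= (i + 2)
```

Let's trace through this code step by step.

Initialize: p = 1
Entering loop: for i in range(1, 6):

After execution: p = 2520
2520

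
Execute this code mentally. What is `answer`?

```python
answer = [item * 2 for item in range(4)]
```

Let's trace through this code step by step.

Initialize: answer = [item * 2 for item in range(4)]

After execution: answer = [0, 2, 4, 6]
[0, 2, 4, 6]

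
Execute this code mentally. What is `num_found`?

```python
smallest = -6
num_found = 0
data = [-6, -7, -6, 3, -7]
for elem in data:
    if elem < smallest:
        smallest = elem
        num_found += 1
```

Let's trace through this code step by step.

Initialize: smallest = -6
Initialize: num_found = 0
Initialize: data = [-6, -7, -6, 3, -7]
Entering loop: for elem in data:

After execution: num_found = 1
1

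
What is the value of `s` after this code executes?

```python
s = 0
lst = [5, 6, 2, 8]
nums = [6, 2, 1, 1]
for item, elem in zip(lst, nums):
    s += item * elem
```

Let's trace through this code step by step.

Initialize: s = 0
Initialize: lst = [5, 6, 2, 8]
Initialize: nums = [6, 2, 1, 1]
Entering loop: for item, elem in zip(lst, nums):

After execution: s = 52
52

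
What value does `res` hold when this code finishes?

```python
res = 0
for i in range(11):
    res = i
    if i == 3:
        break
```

Let's trace through this code step by step.

Initialize: res = 0
Entering loop: for i in range(11):

After execution: res = 3
3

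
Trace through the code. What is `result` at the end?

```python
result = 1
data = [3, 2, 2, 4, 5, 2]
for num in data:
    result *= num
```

Let's trace through this code step by step.

Initialize: result = 1
Initialize: data = [3, 2, 2, 4, 5, 2]
Entering loop: for num in data:

After execution: result = 480
480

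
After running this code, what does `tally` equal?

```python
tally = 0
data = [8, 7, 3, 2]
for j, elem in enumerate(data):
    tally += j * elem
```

Let's trace through this code step by step.

Initialize: tally = 0
Initialize: data = [8, 7, 3, 2]
Entering loop: for j, elem in enumerate(data):

After execution: tally = 19
19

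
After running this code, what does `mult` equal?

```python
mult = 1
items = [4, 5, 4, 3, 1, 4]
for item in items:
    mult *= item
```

Let's trace through this code step by step.

Initialize: mult = 1
Initialize: items = [4, 5, 4, 3, 1, 4]
Entering loop: for item in items:

After execution: mult = 960
960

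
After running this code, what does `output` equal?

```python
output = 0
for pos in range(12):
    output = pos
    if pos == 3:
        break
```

Let's trace through this code step by step.

Initialize: output = 0
Entering loop: for pos in range(12):

After execution: output = 3
3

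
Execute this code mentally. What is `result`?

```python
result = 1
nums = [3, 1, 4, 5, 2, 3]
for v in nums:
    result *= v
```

Let's trace through this code step by step.

Initialize: result = 1
Initialize: nums = [3, 1, 4, 5, 2, 3]
Entering loop: for v in nums:

After execution: result = 360
360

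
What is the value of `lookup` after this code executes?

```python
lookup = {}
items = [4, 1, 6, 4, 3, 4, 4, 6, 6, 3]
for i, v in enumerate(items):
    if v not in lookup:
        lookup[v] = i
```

Let's trace through this code step by step.

Initialize: lookup = {}
Initialize: items = [4, 1, 6, 4, 3, 4, 4, 6, 6, 3]
Entering loop: for i, v in enumerate(items):

After execution: lookup = {4: 0, 1: 1, 6: 2, 3: 4}
{4: 0, 1: 1, 6: 2, 3: 4}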